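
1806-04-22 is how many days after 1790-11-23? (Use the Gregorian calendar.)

5628

Nov 23, 1790 → Nov 23, 1791: 365 days.
Nov 23, 1791 → Nov 23, 1792: 366 days (Feb 29, 1792 is in that span).
Nov 23, 1792 → Nov 23, 1793: 365 days.
Nov 23, 1793 → Nov 23, 1794: 365 days.
Nov 23, 1794 → Nov 23, 1795: 365 days.
Nov 23, 1795 → Nov 23, 1796: 366 days (Feb 29, 1796 is in that span).
Nov 23, 1796 → Nov 23, 1797: 365 days.
Nov 23, 1797 → Nov 23, 1798: 365 days.
Nov 23, 1798 → Nov 23, 1799: 365 days.
Nov 23, 1799 → Nov 23, 1800: 365 days.
Nov 23, 1800 → Nov 23, 1801: 365 days.
Nov 23, 1801 → Nov 23, 1802: 365 days.
Nov 23, 1802 → Nov 23, 1803: 365 days.
Nov 23, 1803 → Nov 23, 1804: 366 days (Feb 29, 1804 is in that span).
Nov 23, 1804 → Nov 23, 1805: 365 days.
Nov 23, 1805 → Dec 23, 1805: 30 days (November has 30).
Dec 23, 1805 → Jan 23, 1806: 31 days (December has 31).
Jan 23, 1806 → Feb 23, 1806: 31 days (January has 31).
Feb 23, 1806 → Mar 23, 1806: 28 days (February has 28).
Mar 23, 1806 → Apr 22, 1806: 30 days.
Total: 5628 days.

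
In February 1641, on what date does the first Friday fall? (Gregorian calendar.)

February 1, 1641

February 1, 1641 is a Friday.
The first Friday is therefore February 1 (same day).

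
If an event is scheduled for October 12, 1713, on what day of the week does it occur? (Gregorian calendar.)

Thursday

Doomsday rule: the anchor day for the 1700s is Sunday. For year 13: 13÷12 = 1 r 1, and 1÷4 = 0, so 1+1+0 = 2.
Sunday + 2 ≡ Tuesday — that's 1713's doomsday.
In October the doomsday date is Oct 10.
Oct 12 is 2 days after Oct 10; 2 mod 7 = 2, so Tuesday + 2 = Thursday.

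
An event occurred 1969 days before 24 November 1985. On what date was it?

−365 (one year) → Nov 24, 1984 (1604 left).
−366 (one year; includes Feb 29, 1984) → Nov 24, 1983 (1238 left).
−365 (one year) → Nov 24, 1982 (873 left).
−365 (one year) → Nov 24, 1981 (508 left).
−365 (one year) → Nov 24, 1980 (143 left).
−24 → Oct 31, 1980 (end of Oct, 31 days; 119 left).
−31 → Sep 30, 1980 (end of Sep, 30 days; 88 left).
−30 → Aug 31, 1980 (end of Aug, 31 days; 58 left).
−31 → Jul 31, 1980 (end of Jul, 31 days; 27 left).
−27 → Jul 4, 1980.

July 4, 1980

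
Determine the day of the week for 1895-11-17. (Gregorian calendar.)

Doomsday rule: the anchor day for the 1800s is Friday. For year 95: 95÷12 = 7 r 11, and 11÷4 = 2, so 7+11+2 = 20.
Friday + 20 ≡ Thursday — that's 1895's doomsday.
In November the doomsday date is Nov 7.
Nov 17 is 10 days after Nov 7; 10 mod 7 = 3, so Thursday + 3 = Sunday.

Sunday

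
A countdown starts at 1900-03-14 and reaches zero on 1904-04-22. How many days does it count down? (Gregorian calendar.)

Mar 14, 1900 → Mar 14, 1901: 365 days.
Mar 14, 1901 → Mar 14, 1902: 365 days.
Mar 14, 1902 → Mar 14, 1903: 365 days.
Mar 14, 1903 → Mar 14, 1904: 366 days (Feb 29, 1904 is in that span).
Mar 14, 1904 → Apr 14, 1904: 31 days (March has 31).
Apr 14, 1904 → Apr 22, 1904: 8 days.
Total: 1500 days.

1500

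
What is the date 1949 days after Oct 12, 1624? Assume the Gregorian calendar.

+365 (one year) → Oct 12, 1625 (1584 left).
+365 (one year) → Oct 12, 1626 (1219 left).
+365 (one year) → Oct 12, 1627 (854 left).
+366 (one year; includes Feb 29, 1628) → Oct 12, 1628 (488 left).
+365 (one year) → Oct 12, 1629 (123 left).
Oct has 31 days: +20 → Nov 1, 1629 (103 left).
Nov has 30 days: +30 → Dec 1, 1629 (73 left).
Dec has 31 days: +31 → Jan 1, 1630 (42 left).
Jan has 31 days: +31 → Feb 1, 1630 (11 left).
+11 → Feb 12, 1630.

February 12, 1630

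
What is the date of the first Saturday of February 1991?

February 2, 1991

February 1, 1991 is a Friday.
The first Saturday is therefore February 2 (1 days later).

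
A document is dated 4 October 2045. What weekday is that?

January 1, 2045 is a Sunday.
Jan 1, 2045 → Feb 1, 2045: 31 days (January has 31).
Feb 1, 2045 → Mar 1, 2045: 28 days (February has 28).
Mar 1, 2045 → Apr 1, 2045: 31 days (March has 31).
Apr 1, 2045 → May 1, 2045: 30 days (April has 30).
May 1, 2045 → Jun 1, 2045: 31 days (May has 31).
Jun 1, 2045 → Jul 1, 2045: 30 days (June has 30).
Jul 1, 2045 → Aug 1, 2045: 31 days (July has 31).
Aug 1, 2045 → Sep 1, 2045: 31 days (August has 31).
Sep 1, 2045 → Oct 1, 2045: 30 days (September has 30).
Oct 1, 2045 → Oct 4, 2045: 3 days.
Total: 276 days.
276 mod 7 = 3, so Sunday + 3 = Wednesday.

Wednesday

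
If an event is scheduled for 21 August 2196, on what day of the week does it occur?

Doomsday rule: the anchor day for the 2100s is Sunday. For year 96: 96÷12 = 8 r 0, and 0÷4 = 0, so 8+0+0 = 8.
Sunday + 8 ≡ Monday — that's 2196's doomsday.
In August the doomsday date is Aug 8.
Aug 21 is 13 days after Aug 8; 13 mod 7 = 6, so Monday + 6 = Sunday.

Sunday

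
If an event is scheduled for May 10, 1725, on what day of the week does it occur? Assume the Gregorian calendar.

Thursday

Doomsday rule: the anchor day for the 1700s is Sunday. For year 25: 25÷12 = 2 r 1, and 1÷4 = 0, so 2+1+0 = 3.
Sunday + 3 ≡ Wednesday — that's 1725's doomsday.
In May the doomsday date is May 9.
May 10 is 1 day after May 9; 1 mod 7 = 1, so Wednesday + 1 = Thursday.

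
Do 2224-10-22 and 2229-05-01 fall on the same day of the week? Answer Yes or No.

Yes

From Oct 22, 2224 to May 1, 2229 is 1652 days.
1652 mod 7 = 0, so they are the same weekday.
(Oct 22, 2224 is a Friday; May 1, 2229 is a Friday.)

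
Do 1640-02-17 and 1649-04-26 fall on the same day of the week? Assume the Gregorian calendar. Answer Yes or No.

From Feb 17, 1640 to Apr 26, 1649 is 3356 days.
3356 mod 7 = 3, so they are different weekdays.
(Feb 17, 1640 is a Friday; Apr 26, 1649 is a Monday.)

No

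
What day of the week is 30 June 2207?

Tuesday

Doomsday rule: the anchor day for the 2200s is Friday. For year 07: 7÷12 = 0 r 7, and 7÷4 = 1, so 0+7+1 = 8.
Friday + 8 ≡ Saturday — that's 2207's doomsday.
In June the doomsday date is Jun 6.
Jun 30 is 24 days after Jun 6; 24 mod 7 = 3, so Saturday + 3 = Tuesday.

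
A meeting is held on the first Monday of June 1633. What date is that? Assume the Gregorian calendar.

June 6, 1633

June 1, 1633 is a Wednesday.
The first Monday is therefore June 6 (5 days later).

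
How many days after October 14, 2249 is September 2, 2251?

Oct 14, 2249 → Oct 14, 2250: 365 days.
Oct 14, 2250 → Nov 14, 2250: 31 days (October has 31).
Nov 14, 2250 → Dec 14, 2250: 30 days (November has 30).
Dec 14, 2250 → Jan 14, 2251: 31 days (December has 31).
Jan 14, 2251 → Feb 14, 2251: 31 days (January has 31).
Feb 14, 2251 → Mar 14, 2251: 28 days (February has 28).
Mar 14, 2251 → Apr 14, 2251: 31 days (March has 31).
Apr 14, 2251 → May 14, 2251: 30 days (April has 30).
May 14, 2251 → Jun 14, 2251: 31 days (May has 31).
Jun 14, 2251 → Jul 14, 2251: 30 days (June has 30).
Jul 14, 2251 → Aug 14, 2251: 31 days (July has 31).
Aug 14, 2251 → Sep 2, 2251: 19 days.
Total: 688 days.

688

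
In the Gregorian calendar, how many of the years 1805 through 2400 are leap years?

145

Multiples of 4 in [1805,2400]: 149.
Of those, multiples of 100: 6 (not leap unless ÷400).
Multiples of 400: 2.
Leap years = 149 − 6 + 2 = 145.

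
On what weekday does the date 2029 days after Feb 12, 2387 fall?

Wednesday

First find the weekday of Feb 12, 2387. Doomsday rule: the anchor day for the 2300s is Wednesday. For year 87: 87÷12 = 7 r 3, and 3÷4 = 0, so 7+3+0 = 10.
Wednesday + 10 ≡ Saturday — that's 2387's doomsday.
In February the doomsday date is Feb 28 (2387 is not a leap year).
Feb 12 is 16 days before Feb 28; 16 mod 7 = 2, so Saturday − 2 = Thursday.
2029 mod 7 = 6, so 2029 days after a Thursday is Thursday + 6 = Wednesday.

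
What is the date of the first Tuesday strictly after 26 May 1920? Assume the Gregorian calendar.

May 26, 1920 is a Wednesday.
From Wednesday to the next Tuesday is 6 days.
May 26, 1920 + 6 = Jun 1, 1920.

June 1, 1920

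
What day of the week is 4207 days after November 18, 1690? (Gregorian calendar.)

Saturday

First find the weekday of Nov 18, 1690. Doomsday rule: the anchor day for the 1600s is Tuesday. For year 90: 90÷12 = 7 r 6, and 6÷4 = 1, so 7+6+1 = 14.
Tuesday + 14 ≡ Tuesday — that's 1690's doomsday.
In November the doomsday date is Nov 7.
Nov 18 is 11 days after Nov 7; 11 mod 7 = 4, so Tuesday + 4 = Saturday.
4207 mod 7 = 0, so 4207 days after a Saturday is Saturday + 0 = Saturday.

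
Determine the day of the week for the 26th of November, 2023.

Sunday

January 1, 2023 is a Sunday.
Jan 1, 2023 → Feb 1, 2023: 31 days (January has 31).
Feb 1, 2023 → Mar 1, 2023: 28 days (February has 28).
Mar 1, 2023 → Apr 1, 2023: 31 days (March has 31).
Apr 1, 2023 → May 1, 2023: 30 days (April has 30).
May 1, 2023 → Jun 1, 2023: 31 days (May has 31).
Jun 1, 2023 → Jul 1, 2023: 30 days (June has 30).
Jul 1, 2023 → Aug 1, 2023: 31 days (July has 31).
Aug 1, 2023 → Sep 1, 2023: 31 days (August has 31).
Sep 1, 2023 → Oct 1, 2023: 30 days (September has 30).
Oct 1, 2023 → Nov 1, 2023: 31 days (October has 31).
Nov 1, 2023 → Nov 26, 2023: 25 days.
Total: 329 days.
329 mod 7 = 0, so Sunday + 0 = Sunday.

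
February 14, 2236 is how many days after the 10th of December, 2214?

Dec 10, 2214 → Dec 10, 2215: 365 days.
Dec 10, 2215 → Dec 10, 2216: 366 days (Feb 29, 2216 is in that span).
Dec 10, 2216 → Dec 10, 2217: 365 days.
Dec 10, 2217 → Dec 10, 2218: 365 days.
Dec 10, 2218 → Dec 10, 2219: 365 days.
Dec 10, 2219 → Dec 10, 2220: 366 days (Feb 29, 2220 is in that span).
Dec 10, 2220 → Dec 10, 2221: 365 days.
Dec 10, 2221 → Dec 10, 2222: 365 days.
Dec 10, 2222 → Dec 10, 2223: 365 days.
Dec 10, 2223 → Dec 10, 2224: 366 days (Feb 29, 2224 is in that span).
Dec 10, 2224 → Dec 10, 2225: 365 days.
Dec 10, 2225 → Dec 10, 2226: 365 days.
Dec 10, 2226 → Dec 10, 2227: 365 days.
Dec 10, 2227 → Dec 10, 2228: 366 days (Feb 29, 2228 is in that span).
Dec 10, 2228 → Dec 10, 2229: 365 days.
Dec 10, 2229 → Dec 10, 2230: 365 days.
Dec 10, 2230 → Dec 10, 2231: 365 days.
Dec 10, 2231 → Dec 10, 2232: 366 days (Feb 29, 2232 is in that span).
Dec 10, 2232 → Dec 10, 2233: 365 days.
Dec 10, 2233 → Dec 10, 2234: 365 days.
Dec 10, 2234 → Dec 10, 2235: 365 days.
Dec 10, 2235 → Jan 10, 2236: 31 days (December has 31).
Jan 10, 2236 → Feb 10, 2236: 31 days (January has 31).
Feb 10, 2236 → Feb 14, 2236: 4 days.
Total: 7736 days.

7736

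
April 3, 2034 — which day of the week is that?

Doomsday rule: the anchor day for the 2000s is Tuesday. For year 34: 34÷12 = 2 r 10, and 10÷4 = 2, so 2+10+2 = 14.
Tuesday + 14 ≡ Tuesday — that's 2034's doomsday.
In April the doomsday date is Apr 4.
Apr 3 is 1 day before Apr 4; 1 mod 7 = 1, so Tuesday − 1 = Monday.

Monday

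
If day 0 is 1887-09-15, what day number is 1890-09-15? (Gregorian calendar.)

1096

Sep 15, 1887 → Sep 15, 1888: 366 days (Feb 29, 1888 is in that span).
Sep 15, 1888 → Sep 15, 1889: 365 days.
Sep 15, 1889 → Oct 15, 1889: 30 days (September has 30).
Oct 15, 1889 → Nov 15, 1889: 31 days (October has 31).
Nov 15, 1889 → Dec 15, 1889: 30 days (November has 30).
Dec 15, 1889 → Jan 15, 1890: 31 days (December has 31).
Jan 15, 1890 → Feb 15, 1890: 31 days (January has 31).
Feb 15, 1890 → Mar 15, 1890: 28 days (February has 28).
Mar 15, 1890 → Apr 15, 1890: 31 days (March has 31).
Apr 15, 1890 → May 15, 1890: 30 days (April has 30).
May 15, 1890 → Jun 15, 1890: 31 days (May has 31).
Jun 15, 1890 → Jul 15, 1890: 30 days (June has 30).
Jul 15, 1890 → Aug 15, 1890: 31 days (July has 31).
Aug 15, 1890 → Sep 15, 1890: 31 days.
Total: 1096 days.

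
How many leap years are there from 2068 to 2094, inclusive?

7

Multiples of 4 in [2068,2094]: 7.
Of those, multiples of 100: 0 (not leap unless ÷400).
Multiples of 400: 0.
Leap years = 7 − 0 + 0 = 7.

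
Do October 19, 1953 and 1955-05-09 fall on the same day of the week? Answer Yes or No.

Yes

From Oct 19, 1953 to May 9, 1955 is 567 days.
567 mod 7 = 0, so they are the same weekday.
(Oct 19, 1953 is a Monday; May 9, 1955 is a Monday.)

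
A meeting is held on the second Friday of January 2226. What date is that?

January 1, 2226 is a Sunday.
The first Friday is therefore January 6 (5 days later).
The second Friday is 6 + 1×7 = January 13.

January 13, 2226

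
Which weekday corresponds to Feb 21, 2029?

Wednesday

Doomsday rule: the anchor day for the 2000s is Tuesday. For year 29: 29÷12 = 2 r 5, and 5÷4 = 1, so 2+5+1 = 8.
Tuesday + 8 ≡ Wednesday — that's 2029's doomsday.
In February the doomsday date is Feb 28 (2029 is not a leap year).
Feb 21 is 7 days before Feb 28; 7 mod 7 = 0, so Wednesday − 0 = Wednesday.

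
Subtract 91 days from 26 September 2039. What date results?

−26 → Aug 31, 2039 (end of Aug, 31 days; 65 left).
−31 → Jul 31, 2039 (end of Jul, 31 days; 34 left).
−31 → Jun 30, 2039 (end of Jun, 30 days; 3 left).
−3 → Jun 27, 2039.

June 27, 2039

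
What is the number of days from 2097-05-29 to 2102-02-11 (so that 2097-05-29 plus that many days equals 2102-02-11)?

1718

May 29, 2097 → May 29, 2098: 365 days.
May 29, 2098 → May 29, 2099: 365 days.
May 29, 2099 → May 29, 2100: 365 days.
May 29, 2100 → May 29, 2101: 365 days.
May 29, 2101 → Jun 29, 2101: 31 days (May has 31).
Jun 29, 2101 → Jul 29, 2101: 30 days (June has 30).
Jul 29, 2101 → Aug 29, 2101: 31 days (July has 31).
Aug 29, 2101 → Sep 29, 2101: 31 days (August has 31).
Sep 29, 2101 → Oct 29, 2101: 30 days (September has 30).
Oct 29, 2101 → Nov 29, 2101: 31 days (October has 31).
Nov 29, 2101 → Dec 29, 2101: 30 days (November has 30).
Dec 29, 2101 → Jan 29, 2102: 31 days (December has 31).
Jan 29, 2102 → Feb 11, 2102: 13 days.
Total: 1718 days.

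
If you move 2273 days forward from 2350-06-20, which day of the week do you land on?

First find the weekday of Jun 20, 2350. Doomsday rule: the anchor day for the 2300s is Wednesday. For year 50: 50÷12 = 4 r 2, and 2÷4 = 0, so 4+2+0 = 6.
Wednesday + 6 ≡ Tuesday — that's 2350's doomsday.
In June the doomsday date is Jun 6.
Jun 20 is 14 days after Jun 6; 14 mod 7 = 0, so Tuesday + 0 = Tuesday.
2273 mod 7 = 5, so 2273 days after a Tuesday is Tuesday + 5 = Sunday.

Sunday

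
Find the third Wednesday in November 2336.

November 18, 2336

November 1, 2336 is a Sunday.
The first Wednesday is therefore November 4 (3 days later).
The third Wednesday is 4 + 2×7 = November 18.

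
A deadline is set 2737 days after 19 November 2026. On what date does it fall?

May 18, 2034

+365 (one year) → Nov 19, 2027 (2372 left).
+366 (one year; includes Feb 29, 2028) → Nov 19, 2028 (2006 left).
+365 (one year) → Nov 19, 2029 (1641 left).
+365 (one year) → Nov 19, 2030 (1276 left).
+365 (one year) → Nov 19, 2031 (911 left).
+366 (one year; includes Feb 29, 2032) → Nov 19, 2032 (545 left).
+365 (one year) → Nov 19, 2033 (180 left).
Nov has 30 days: +12 → Dec 1, 2033 (168 left).
Dec has 31 days: +31 → Jan 1, 2034 (137 left).
Jan has 31 days: +31 → Feb 1, 2034 (106 left).
Feb has 28 days: +28 → Mar 1, 2034 (78 left).
Mar has 31 days: +31 → Apr 1, 2034 (47 left).
Apr has 30 days: +30 → May 1, 2034 (17 left).
+17 → May 18, 2034.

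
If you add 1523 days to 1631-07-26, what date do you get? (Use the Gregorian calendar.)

+366 (one year; includes Feb 29, 1632) → Jul 26, 1632 (1157 left).
+365 (one year) → Jul 26, 1633 (792 left).
+365 (one year) → Jul 26, 1634 (427 left).
+365 (one year) → Jul 26, 1635 (62 left).
Jul has 31 days: +6 → Aug 1, 1635 (56 left).
Aug has 31 days: +31 → Sep 1, 1635 (25 left).
+25 → Sep 26, 1635.

September 26, 1635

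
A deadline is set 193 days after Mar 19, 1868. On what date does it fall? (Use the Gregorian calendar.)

Mar has 31 days: +13 → Apr 1, 1868 (180 left).
Apr has 30 days: +30 → May 1, 1868 (150 left).
May has 31 days: +31 → Jun 1, 1868 (119 left).
Jun has 30 days: +30 → Jul 1, 1868 (89 left).
Jul has 31 days: +31 → Aug 1, 1868 (58 left).
Aug has 31 days: +31 → Sep 1, 1868 (27 left).
+27 → Sep 28, 1868.

September 28, 1868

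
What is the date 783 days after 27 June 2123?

August 18, 2125

+366 (one year; includes Feb 29, 2124) → Jun 27, 2124 (417 left).
+365 (one year) → Jun 27, 2125 (52 left).
Jun has 30 days: +4 → Jul 1, 2125 (48 left).
Jul has 31 days: +31 → Aug 1, 2125 (17 left).
+17 → Aug 18, 2125.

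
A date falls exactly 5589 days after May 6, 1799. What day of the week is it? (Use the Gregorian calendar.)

May 6, 1799 is a Monday.
5589 mod 7 = 3, so 5589 days after a Monday is Monday + 3 = Thursday.

Thursday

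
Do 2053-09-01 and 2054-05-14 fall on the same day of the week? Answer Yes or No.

No

From Sep 1, 2053 to May 14, 2054 is 255 days.
255 mod 7 = 3, so they are different weekdays.
(Sep 1, 2053 is a Monday; May 14, 2054 is a Thursday.)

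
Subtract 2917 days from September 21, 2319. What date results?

September 26, 2311

−365 (one year) → Sep 21, 2318 (2552 left).
−365 (one year) → Sep 21, 2317 (2187 left).
−365 (one year) → Sep 21, 2316 (1822 left).
−366 (one year; includes Feb 29, 2316) → Sep 21, 2315 (1456 left).
−365 (one year) → Sep 21, 2314 (1091 left).
−365 (one year) → Sep 21, 2313 (726 left).
−365 (one year) → Sep 21, 2312 (361 left).
−21 → Aug 31, 2312 (end of Aug, 31 days; 340 left).
−31 → Jul 31, 2312 (end of Jul, 31 days; 309 left).
−31 → Jun 30, 2312 (end of Jun, 30 days; 278 left).
−30 → May 31, 2312 (end of May, 31 days; 248 left).
−31 → Apr 30, 2312 (end of Apr, 30 days; 217 left).
−30 → Mar 31, 2312 (end of Mar, 31 days; 187 left).
−31 → Feb 29, 2312 (end of Feb, 29 days; 156 left).
−29 → Jan 31, 2312 (end of Jan, 31 days; 127 left).
−31 → Dec 31, 2311 (end of Dec, 31 days; 96 left).
−31 → Nov 30, 2311 (end of Nov, 30 days; 65 left).
−30 → Oct 31, 2311 (end of Oct, 31 days; 35 left).
−31 → Sep 30, 2311 (end of Sep, 30 days; 4 left).
−4 → Sep 26, 2311.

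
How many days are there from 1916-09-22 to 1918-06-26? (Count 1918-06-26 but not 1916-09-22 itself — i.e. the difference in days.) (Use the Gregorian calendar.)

642

Sep 22, 1916 → Sep 22, 1917: 365 days.
Sep 22, 1917 → Oct 22, 1917: 30 days (September has 30).
Oct 22, 1917 → Nov 22, 1917: 31 days (October has 31).
Nov 22, 1917 → Dec 22, 1917: 30 days (November has 30).
Dec 22, 1917 → Jan 22, 1918: 31 days (December has 31).
Jan 22, 1918 → Feb 22, 1918: 31 days (January has 31).
Feb 22, 1918 → Mar 22, 1918: 28 days (February has 28).
Mar 22, 1918 → Apr 22, 1918: 31 days (March has 31).
Apr 22, 1918 → May 22, 1918: 30 days (April has 30).
May 22, 1918 → Jun 22, 1918: 31 days (May has 31).
Jun 22, 1918 → Jun 26, 1918: 4 days.
Total: 642 days.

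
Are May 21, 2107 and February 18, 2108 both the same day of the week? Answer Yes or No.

Yes

From May 21, 2107 to Feb 18, 2108 is 273 days.
273 mod 7 = 0, so they are the same weekday.
(May 21, 2107 is a Saturday; Feb 18, 2108 is a Saturday.)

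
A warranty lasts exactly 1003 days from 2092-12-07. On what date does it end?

+365 (one year) → Dec 7, 2093 (638 left).
+365 (one year) → Dec 7, 2094 (273 left).
Dec has 31 days: +25 → Jan 1, 2095 (248 left).
Jan has 31 days: +31 → Feb 1, 2095 (217 left).
Feb has 28 days: +28 → Mar 1, 2095 (189 left).
Mar has 31 days: +31 → Apr 1, 2095 (158 left).
Apr has 30 days: +30 → May 1, 2095 (128 left).
May has 31 days: +31 → Jun 1, 2095 (97 left).
Jun has 30 days: +30 → Jul 1, 2095 (67 left).
Jul has 31 days: +31 → Aug 1, 2095 (36 left).
Aug has 31 days: +31 → Sep 1, 2095 (5 left).
+5 → Sep 6, 2095.

September 6, 2095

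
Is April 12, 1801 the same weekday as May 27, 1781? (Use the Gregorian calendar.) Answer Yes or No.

From May 27, 1781 to Apr 12, 1801 is 7259 days.
7259 mod 7 = 0, so they are the same weekday.
(May 27, 1781 is a Sunday; Apr 12, 1801 is a Sunday.)

Yes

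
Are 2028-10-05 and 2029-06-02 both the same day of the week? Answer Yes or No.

From Oct 5, 2028 to Jun 2, 2029 is 240 days.
240 mod 7 = 2, so they are different weekdays.
(Oct 5, 2028 is a Thursday; Jun 2, 2029 is a Saturday.)

No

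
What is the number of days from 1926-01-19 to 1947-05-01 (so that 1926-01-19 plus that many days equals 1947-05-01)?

Jan 19, 1926 → Jan 19, 1927: 365 days.
Jan 19, 1927 → Jan 19, 1928: 365 days.
Jan 19, 1928 → Jan 19, 1929: 366 days (Feb 29, 1928 is in that span).
Jan 19, 1929 → Jan 19, 1930: 365 days.
Jan 19, 1930 → Jan 19, 1931: 365 days.
Jan 19, 1931 → Jan 19, 1932: 365 days.
Jan 19, 1932 → Jan 19, 1933: 366 days (Feb 29, 1932 is in that span).
Jan 19, 1933 → Jan 19, 1934: 365 days.
Jan 19, 1934 → Jan 19, 1935: 365 days.
Jan 19, 1935 → Jan 19, 1936: 365 days.
Jan 19, 1936 → Jan 19, 1937: 366 days (Feb 29, 1936 is in that span).
Jan 19, 1937 → Jan 19, 1938: 365 days.
Jan 19, 1938 → Jan 19, 1939: 365 days.
Jan 19, 1939 → Jan 19, 1940: 365 days.
Jan 19, 1940 → Jan 19, 1941: 366 days (Feb 29, 1940 is in that span).
Jan 19, 1941 → Jan 19, 1942: 365 days.
Jan 19, 1942 → Jan 19, 1943: 365 days.
Jan 19, 1943 → Jan 19, 1944: 365 days.
Jan 19, 1944 → Jan 19, 1945: 366 days (Feb 29, 1944 is in that span).
Jan 19, 1945 → Jan 19, 1946: 365 days.
Jan 19, 1946 → Jan 19, 1947: 365 days.
Jan 19, 1947 → Feb 19, 1947: 31 days (January has 31).
Feb 19, 1947 → Mar 19, 1947: 28 days (February has 28).
Mar 19, 1947 → Apr 19, 1947: 31 days (March has 31).
Apr 19, 1947 → May 1, 1947: 12 days.
Total: 7772 days.

7772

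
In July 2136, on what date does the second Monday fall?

July 1, 2136 is a Sunday.
The first Monday is therefore July 2 (1 days later).
The second Monday is 2 + 1×7 = July 9.

July 9, 2136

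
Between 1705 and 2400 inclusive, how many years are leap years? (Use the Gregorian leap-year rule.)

Multiples of 4 in [1705,2400]: 174.
Of those, multiples of 100: 7 (not leap unless ÷400).
Multiples of 400: 2.
Leap years = 174 − 7 + 2 = 169.

169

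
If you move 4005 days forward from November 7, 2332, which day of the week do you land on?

Nov 7, 2332 is a Monday.
4005 mod 7 = 1, so 4005 days after a Monday is Monday + 1 = Tuesday.

Tuesday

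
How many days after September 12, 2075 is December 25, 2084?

Sep 12, 2075 → Sep 12, 2076: 366 days (Feb 29, 2076 is in that span).
Sep 12, 2076 → Sep 12, 2077: 365 days.
Sep 12, 2077 → Sep 12, 2078: 365 days.
Sep 12, 2078 → Sep 12, 2079: 365 days.
Sep 12, 2079 → Sep 12, 2080: 366 days (Feb 29, 2080 is in that span).
Sep 12, 2080 → Sep 12, 2081: 365 days.
Sep 12, 2081 → Sep 12, 2082: 365 days.
Sep 12, 2082 → Sep 12, 2083: 365 days.
Sep 12, 2083 → Sep 12, 2084: 366 days (Feb 29, 2084 is in that span).
Sep 12, 2084 → Oct 12, 2084: 30 days (September has 30).
Oct 12, 2084 → Nov 12, 2084: 31 days (October has 31).
Nov 12, 2084 → Dec 12, 2084: 30 days (November has 30).
Dec 12, 2084 → Dec 25, 2084: 13 days.
Total: 3392 days.

3392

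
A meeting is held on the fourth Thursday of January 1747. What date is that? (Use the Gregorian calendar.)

January 26, 1747

January 1, 1747 is a Sunday.
The first Thursday is therefore January 5 (4 days later).
The fourth Thursday is 5 + 3×7 = January 26.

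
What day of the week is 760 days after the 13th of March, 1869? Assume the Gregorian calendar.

Wednesday

First find the weekday of Mar 13, 1869. Doomsday rule: the anchor day for the 1800s is Friday. For year 69: 69÷12 = 5 r 9, and 9÷4 = 2, so 5+9+2 = 16.
Friday + 16 ≡ Sunday — that's 1869's doomsday.
In March the doomsday date is Mar 14.
Mar 13 is 1 day before Mar 14; 1 mod 7 = 1, so Sunday − 1 = Saturday.
760 mod 7 = 4, so 760 days after a Saturday is Saturday + 4 = Wednesday.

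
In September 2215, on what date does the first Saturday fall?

September 1, 2215 is a Friday.
The first Saturday is therefore September 2 (1 days later).

September 2, 2215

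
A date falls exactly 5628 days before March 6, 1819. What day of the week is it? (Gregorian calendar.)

Mar 6, 1819 is a Saturday.
5628 mod 7 = 0, so 5628 days before a Saturday is Saturday − 0 = Saturday.

Saturday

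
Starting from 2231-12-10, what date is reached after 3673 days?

December 30, 2241

+366 (one year; includes Feb 29, 2232) → Dec 10, 2232 (3307 left).
+365 (one year) → Dec 10, 2233 (2942 left).
+365 (one year) → Dec 10, 2234 (2577 left).
+365 (one year) → Dec 10, 2235 (2212 left).
+366 (one year; includes Feb 29, 2236) → Dec 10, 2236 (1846 left).
+365 (one year) → Dec 10, 2237 (1481 left).
+365 (one year) → Dec 10, 2238 (1116 left).
+365 (one year) → Dec 10, 2239 (751 left).
+366 (one year; includes Feb 29, 2240) → Dec 10, 2240 (385 left).
Dec has 31 days: +22 → Jan 1, 2241 (363 left).
Jan has 31 days: +31 → Feb 1, 2241 (332 left).
Feb has 28 days: +28 → Mar 1, 2241 (304 left).
Mar has 31 days: +31 → Apr 1, 2241 (273 left).
Apr has 30 days: +30 → May 1, 2241 (243 left).
May has 31 days: +31 → Jun 1, 2241 (212 left).
Jun has 30 days: +30 → Jul 1, 2241 (182 left).
Jul has 31 days: +31 → Aug 1, 2241 (151 left).
Aug has 31 days: +31 → Sep 1, 2241 (120 left).
Sep has 30 days: +30 → Oct 1, 2241 (90 left).
Oct has 31 days: +31 → Nov 1, 2241 (59 left).
Nov has 30 days: +30 → Dec 1, 2241 (29 left).
+29 → Dec 30, 2241.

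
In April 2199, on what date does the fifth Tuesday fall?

April 1, 2199 is a Monday.
The first Tuesday is therefore April 2 (1 days later).
The fifth Tuesday is 2 + 4×7 = April 30.

April 30, 2199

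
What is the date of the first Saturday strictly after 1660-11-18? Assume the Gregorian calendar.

November 20, 1660

Nov 18, 1660 is a Thursday.
From Thursday to the next Saturday is 2 days.
Nov 18, 1660 + 2 = Nov 20, 1660.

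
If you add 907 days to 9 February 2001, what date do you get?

August 5, 2003

+365 (one year) → Feb 9, 2002 (542 left).
+365 (one year) → Feb 9, 2003 (177 left).
Feb has 28 days: +20 → Mar 1, 2003 (157 left).
Mar has 31 days: +31 → Apr 1, 2003 (126 left).
Apr has 30 days: +30 → May 1, 2003 (96 left).
May has 31 days: +31 → Jun 1, 2003 (65 left).
Jun has 30 days: +30 → Jul 1, 2003 (35 left).
Jul has 31 days: +31 → Aug 1, 2003 (4 left).
+4 → Aug 5, 2003.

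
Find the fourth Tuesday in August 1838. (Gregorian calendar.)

August 1, 1838 is a Wednesday.
The first Tuesday is therefore August 7 (6 days later).
The fourth Tuesday is 7 + 3×7 = August 28.

August 28, 1838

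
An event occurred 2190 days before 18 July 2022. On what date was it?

July 19, 2016

−365 (one year) → Jul 18, 2021 (1825 left).
−365 (one year) → Jul 18, 2020 (1460 left).
−366 (one year; includes Feb 29, 2020) → Jul 18, 2019 (1094 left).
−365 (one year) → Jul 18, 2018 (729 left).
−365 (one year) → Jul 18, 2017 (364 left).
−18 → Jun 30, 2017 (end of Jun, 30 days; 346 left).
−30 → May 31, 2017 (end of May, 31 days; 316 left).
−31 → Apr 30, 2017 (end of Apr, 30 days; 285 left).
−30 → Mar 31, 2017 (end of Mar, 31 days; 255 left).
−31 → Feb 28, 2017 (end of Feb, 28 days; 224 left).
−28 → Jan 31, 2017 (end of Jan, 31 days; 196 left).
−31 → Dec 31, 2016 (end of Dec, 31 days; 165 left).
−31 → Nov 30, 2016 (end of Nov, 30 days; 134 left).
−30 → Oct 31, 2016 (end of Oct, 31 days; 104 left).
−31 → Sep 30, 2016 (end of Sep, 30 days; 73 left).
−30 → Aug 31, 2016 (end of Aug, 31 days; 43 left).
−31 → Jul 31, 2016 (end of Jul, 31 days; 12 left).
−12 → Jul 19, 2016.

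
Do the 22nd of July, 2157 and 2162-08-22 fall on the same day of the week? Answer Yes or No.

From Jul 22, 2157 to Aug 22, 2162 is 1857 days.
1857 mod 7 = 2, so they are different weekdays.
(Jul 22, 2157 is a Friday; Aug 22, 2162 is a Sunday.)

No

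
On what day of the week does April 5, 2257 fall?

Doomsday rule: the anchor day for the 2200s is Friday. For year 57: 57÷12 = 4 r 9, and 9÷4 = 2, so 4+9+2 = 15.
Friday + 15 ≡ Saturday — that's 2257's doomsday.
In April the doomsday date is Apr 4.
Apr 5 is 1 day after Apr 4; 1 mod 7 = 1, so Saturday + 1 = Sunday.

Sunday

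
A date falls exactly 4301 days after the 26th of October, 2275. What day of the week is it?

First find the weekday of Oct 26, 2275. Doomsday rule: the anchor day for the 2200s is Friday. For year 75: 75÷12 = 6 r 3, and 3÷4 = 0, so 6+3+0 = 9.
Friday + 9 ≡ Sunday — that's 2275's doomsday.
In October the doomsday date is Oct 10.
Oct 26 is 16 days after Oct 10; 16 mod 7 = 2, so Sunday + 2 = Tuesday.
4301 mod 7 = 3, so 4301 days after a Tuesday is Tuesday + 3 = Friday.

Friday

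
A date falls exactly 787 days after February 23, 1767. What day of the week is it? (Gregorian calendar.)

First find the weekday of Feb 23, 1767. Doomsday rule: the anchor day for the 1700s is Sunday. For year 67: 67÷12 = 5 r 7, and 7÷4 = 1, so 5+7+1 = 13.
Sunday + 13 ≡ Saturday — that's 1767's doomsday.
In February the doomsday date is Feb 28 (1767 is not a leap year).
Feb 23 is 5 days before Feb 28; 5 mod 7 = 5, so Saturday − 5 = Monday.
787 mod 7 = 3, so 787 days after a Monday is Monday + 3 = Thursday.

Thursday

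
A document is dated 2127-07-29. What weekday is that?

Tuesday

Doomsday rule: the anchor day for the 2100s is Sunday. For year 27: 27÷12 = 2 r 3, and 3÷4 = 0, so 2+3+0 = 5.
Sunday + 5 ≡ Friday — that's 2127's doomsday.
In July the doomsday date is Jul 11.
Jul 29 is 18 days after Jul 11; 18 mod 7 = 4, so Friday + 4 = Tuesday.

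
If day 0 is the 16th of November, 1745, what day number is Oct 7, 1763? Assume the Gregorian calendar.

Nov 16, 1745 → Nov 16, 1746: 365 days.
Nov 16, 1746 → Nov 16, 1747: 365 days.
Nov 16, 1747 → Nov 16, 1748: 366 days (Feb 29, 1748 is in that span).
Nov 16, 1748 → Nov 16, 1749: 365 days.
Nov 16, 1749 → Nov 16, 1750: 365 days.
Nov 16, 1750 → Nov 16, 1751: 365 days.
Nov 16, 1751 → Nov 16, 1752: 366 days (Feb 29, 1752 is in that span).
Nov 16, 1752 → Nov 16, 1753: 365 days.
Nov 16, 1753 → Nov 16, 1754: 365 days.
Nov 16, 1754 → Nov 16, 1755: 365 days.
Nov 16, 1755 → Nov 16, 1756: 366 days (Feb 29, 1756 is in that span).
Nov 16, 1756 → Nov 16, 1757: 365 days.
Nov 16, 1757 → Nov 16, 1758: 365 days.
Nov 16, 1758 → Nov 16, 1759: 365 days.
Nov 16, 1759 → Nov 16, 1760: 366 days (Feb 29, 1760 is in that span).
Nov 16, 1760 → Nov 16, 1761: 365 days.
Nov 16, 1761 → Nov 16, 1762: 365 days.
Nov 16, 1762 → Dec 16, 1762: 30 days (November has 30).
Dec 16, 1762 → Jan 16, 1763: 31 days (December has 31).
Jan 16, 1763 → Feb 16, 1763: 31 days (January has 31).
Feb 16, 1763 → Mar 16, 1763: 28 days (February has 28).
Mar 16, 1763 → Apr 16, 1763: 31 days (March has 31).
Apr 16, 1763 → May 16, 1763: 30 days (April has 30).
May 16, 1763 → Jun 16, 1763: 31 days (May has 31).
Jun 16, 1763 → Jul 16, 1763: 30 days (June has 30).
Jul 16, 1763 → Aug 16, 1763: 31 days (July has 31).
Aug 16, 1763 → Sep 16, 1763: 31 days (August has 31).
Sep 16, 1763 → Oct 7, 1763: 21 days.
Total: 6534 days.

6534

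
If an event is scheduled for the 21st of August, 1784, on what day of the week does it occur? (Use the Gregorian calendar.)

Doomsday rule: the anchor day for the 1700s is Sunday. For year 84: 84÷12 = 7 r 0, and 0÷4 = 0, so 7+0+0 = 7.
Sunday + 7 ≡ Sunday — that's 1784's doomsday.
In August the doomsday date is Aug 8.
Aug 21 is 13 days after Aug 8; 13 mod 7 = 6, so Sunday + 6 = Saturday.

Saturday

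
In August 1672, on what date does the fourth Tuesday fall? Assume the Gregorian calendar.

August 23, 1672

August 1, 1672 is a Monday.
The first Tuesday is therefore August 2 (1 days later).
The fourth Tuesday is 2 + 3×7 = August 23.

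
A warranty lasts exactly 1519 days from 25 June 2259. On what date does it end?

August 22, 2263

+366 (one year; includes Feb 29, 2260) → Jun 25, 2260 (1153 left).
+365 (one year) → Jun 25, 2261 (788 left).
+365 (one year) → Jun 25, 2262 (423 left).
+365 (one year) → Jun 25, 2263 (58 left).
Jun has 30 days: +6 → Jul 1, 2263 (52 left).
Jul has 31 days: +31 → Aug 1, 2263 (21 left).
+21 → Aug 22, 2263.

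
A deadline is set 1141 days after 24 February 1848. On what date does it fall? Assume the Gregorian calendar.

April 10, 1851

+366 (one year; includes Feb 29, 1848) → Feb 24, 1849 (775 left).
+365 (one year) → Feb 24, 1850 (410 left).
+365 (one year) → Feb 24, 1851 (45 left).
Feb has 28 days: +5 → Mar 1, 1851 (40 left).
Mar has 31 days: +31 → Apr 1, 1851 (9 left).
+9 → Apr 10, 1851.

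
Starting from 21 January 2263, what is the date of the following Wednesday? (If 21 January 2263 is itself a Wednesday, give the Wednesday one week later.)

Jan 21, 2263 is a Wednesday.
From Wednesday to the next Wednesday is 7 days.
Jan 21, 2263 + 7 = Jan 28, 2263.

January 28, 2263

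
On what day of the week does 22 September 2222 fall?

Sunday

Doomsday rule: the anchor day for the 2200s is Friday. For year 22: 22÷12 = 1 r 10, and 10÷4 = 2, so 1+10+2 = 13.
Friday + 13 ≡ Thursday — that's 2222's doomsday.
In September the doomsday date is Sep 5.
Sep 22 is 17 days after Sep 5; 17 mod 7 = 3, so Thursday + 3 = Sunday.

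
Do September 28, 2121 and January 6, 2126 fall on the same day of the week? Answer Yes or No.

Yes

From Sep 28, 2121 to Jan 6, 2126 is 1561 days.
1561 mod 7 = 0, so they are the same weekday.
(Sep 28, 2121 is a Sunday; Jan 6, 2126 is a Sunday.)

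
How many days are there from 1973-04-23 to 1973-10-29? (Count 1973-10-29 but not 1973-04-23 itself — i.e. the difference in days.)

189

Apr 23, 1973 → May 23, 1973: 30 days (April has 30).
May 23, 1973 → Jun 23, 1973: 31 days (May has 31).
Jun 23, 1973 → Jul 23, 1973: 30 days (June has 30).
Jul 23, 1973 → Aug 23, 1973: 31 days (July has 31).
Aug 23, 1973 → Sep 23, 1973: 31 days (August has 31).
Sep 23, 1973 → Oct 23, 1973: 30 days (September has 30).
Oct 23, 1973 → Oct 29, 1973: 6 days.
Total: 189 days.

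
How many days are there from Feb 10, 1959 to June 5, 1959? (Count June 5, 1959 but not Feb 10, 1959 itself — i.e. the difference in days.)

115

Feb 10, 1959 → Mar 10, 1959: 28 days (February has 28).
Mar 10, 1959 → Apr 10, 1959: 31 days (March has 31).
Apr 10, 1959 → May 10, 1959: 30 days (April has 30).
May 10, 1959 → Jun 5, 1959: 26 days.
Total: 115 days.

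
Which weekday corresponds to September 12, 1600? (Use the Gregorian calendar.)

Doomsday rule: the anchor day for the 1600s is Tuesday. For year 00: 0÷12 = 0 r 0, and 0÷4 = 0, so 0+0+0 = 0.
Tuesday + 0 ≡ Tuesday — that's 1600's doomsday.
In September the doomsday date is Sep 5.
Sep 12 is 7 days after Sep 5; 7 mod 7 = 0, so Tuesday + 0 = Tuesday.

Tuesday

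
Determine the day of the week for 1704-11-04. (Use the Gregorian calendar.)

Tuesday

Doomsday rule: the anchor day for the 1700s is Sunday. For year 04: 4÷12 = 0 r 4, and 4÷4 = 1, so 0+4+1 = 5.
Sunday + 5 ≡ Friday — that's 1704's doomsday.
In November the doomsday date is Nov 7.
Nov 4 is 3 days before Nov 7; 3 mod 7 = 3, so Friday − 3 = Tuesday.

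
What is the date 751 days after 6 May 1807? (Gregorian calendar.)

May 26, 1809

+366 (one year; includes Feb 29, 1808) → May 6, 1808 (385 left).
May has 31 days: +26 → Jun 1, 1808 (359 left).
Jun has 30 days: +30 → Jul 1, 1808 (329 left).
Jul has 31 days: +31 → Aug 1, 1808 (298 left).
Aug has 31 days: +31 → Sep 1, 1808 (267 left).
Sep has 30 days: +30 → Oct 1, 1808 (237 left).
Oct has 31 days: +31 → Nov 1, 1808 (206 left).
Nov has 30 days: +30 → Dec 1, 1808 (176 left).
Dec has 31 days: +31 → Jan 1, 1809 (145 left).
Jan has 31 days: +31 → Feb 1, 1809 (114 left).
Feb has 28 days: +28 → Mar 1, 1809 (86 left).
Mar has 31 days: +31 → Apr 1, 1809 (55 left).
Apr has 30 days: +30 → May 1, 1809 (25 left).
+25 → May 26, 1809.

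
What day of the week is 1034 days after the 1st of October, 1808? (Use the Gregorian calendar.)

Thursday

First find the weekday of Oct 1, 1808. Doomsday rule: the anchor day for the 1800s is Friday. For year 08: 8÷12 = 0 r 8, and 8÷4 = 2, so 0+8+2 = 10.
Friday + 10 ≡ Monday — that's 1808's doomsday.
In October the doomsday date is Oct 10.
Oct 1 is 9 days before Oct 10; 9 mod 7 = 2, so Monday − 2 = Saturday.
1034 mod 7 = 5, so 1034 days after a Saturday is Saturday + 5 = Thursday.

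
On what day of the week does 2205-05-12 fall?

Doomsday rule: the anchor day for the 2200s is Friday. For year 05: 5÷12 = 0 r 5, and 5÷4 = 1, so 0+5+1 = 6.
Friday + 6 ≡ Thursday — that's 2205's doomsday.
In May the doomsday date is May 9.
May 12 is 3 days after May 9; 3 mod 7 = 3, so Thursday + 3 = Sunday.

Sunday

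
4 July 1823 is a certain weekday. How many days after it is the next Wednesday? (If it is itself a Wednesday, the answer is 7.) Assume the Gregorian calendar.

5

Jul 4, 1823 is a Friday.
From Friday to the next Wednesday is 5 days.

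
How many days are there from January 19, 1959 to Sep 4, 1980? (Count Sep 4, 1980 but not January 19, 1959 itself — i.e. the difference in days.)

Jan 19, 1959 → Jan 19, 1960: 365 days.
Jan 19, 1960 → Jan 19, 1961: 366 days (Feb 29, 1960 is in that span).
Jan 19, 1961 → Jan 19, 1962: 365 days.
Jan 19, 1962 → Jan 19, 1963: 365 days.
Jan 19, 1963 → Jan 19, 1964: 365 days.
Jan 19, 1964 → Jan 19, 1965: 366 days (Feb 29, 1964 is in that span).
Jan 19, 1965 → Jan 19, 1966: 365 days.
Jan 19, 1966 → Jan 19, 1967: 365 days.
Jan 19, 1967 → Jan 19, 1968: 365 days.
Jan 19, 1968 → Jan 19, 1969: 366 days (Feb 29, 1968 is in that span).
Jan 19, 1969 → Jan 19, 1970: 365 days.
Jan 19, 1970 → Jan 19, 1971: 365 days.
Jan 19, 1971 → Jan 19, 1972: 365 days.
Jan 19, 1972 → Jan 19, 1973: 366 days (Feb 29, 1972 is in that span).
Jan 19, 1973 → Jan 19, 1974: 365 days.
Jan 19, 1974 → Jan 19, 1975: 365 days.
Jan 19, 1975 → Jan 19, 1976: 365 days.
Jan 19, 1976 → Jan 19, 1977: 366 days (Feb 29, 1976 is in that span).
Jan 19, 1977 → Jan 19, 1978: 365 days.
Jan 19, 1978 → Jan 19, 1979: 365 days.
Jan 19, 1979 → Jan 19, 1980: 365 days.
Jan 19, 1980 → Feb 19, 1980: 31 days (January has 31).
Feb 19, 1980 → Mar 19, 1980: 29 days (February has 29).
Mar 19, 1980 → Apr 19, 1980: 31 days (March has 31).
Apr 19, 1980 → May 19, 1980: 30 days (April has 30).
May 19, 1980 → Jun 19, 1980: 31 days (May has 31).
Jun 19, 1980 → Jul 19, 1980: 30 days (June has 30).
Jul 19, 1980 → Aug 19, 1980: 31 days (July has 31).
Aug 19, 1980 → Sep 4, 1980: 16 days.
Total: 7899 days.

7899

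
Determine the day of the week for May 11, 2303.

Monday

Doomsday rule: the anchor day for the 2300s is Wednesday. For year 03: 3÷12 = 0 r 3, and 3÷4 = 0, so 0+3+0 = 3.
Wednesday + 3 ≡ Saturday — that's 2303's doomsday.
In May the doomsday date is May 9.
May 11 is 2 days after May 9; 2 mod 7 = 2, so Saturday + 2 = Monday.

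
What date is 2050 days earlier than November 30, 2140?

−366 (one year; includes Feb 29, 2140) → Nov 30, 2139 (1684 left).
−365 (one year) → Nov 30, 2138 (1319 left).
−365 (one year) → Nov 30, 2137 (954 left).
−365 (one year) → Nov 30, 2136 (589 left).
−366 (one year; includes Feb 29, 2136) → Nov 30, 2135 (223 left).
−30 → Oct 31, 2135 (end of Oct, 31 days; 193 left).
−31 → Sep 30, 2135 (end of Sep, 30 days; 162 left).
−30 → Aug 31, 2135 (end of Aug, 31 days; 132 left).
−31 → Jul 31, 2135 (end of Jul, 31 days; 101 left).
−31 → Jun 30, 2135 (end of Jun, 30 days; 70 left).
−30 → May 31, 2135 (end of May, 31 days; 40 left).
−31 → Apr 30, 2135 (end of Apr, 30 days; 9 left).
−9 → Apr 21, 2135.

April 21, 2135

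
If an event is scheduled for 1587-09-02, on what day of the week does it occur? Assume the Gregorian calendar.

Wednesday

Doomsday rule: the anchor day for the 1500s is Wednesday. For year 87: 87÷12 = 7 r 3, and 3÷4 = 0, so 7+3+0 = 10.
Wednesday + 10 ≡ Saturday — that's 1587's doomsday.
In September the doomsday date is Sep 5.
Sep 2 is 3 days before Sep 5; 3 mod 7 = 3, so Saturday − 3 = Wednesday.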